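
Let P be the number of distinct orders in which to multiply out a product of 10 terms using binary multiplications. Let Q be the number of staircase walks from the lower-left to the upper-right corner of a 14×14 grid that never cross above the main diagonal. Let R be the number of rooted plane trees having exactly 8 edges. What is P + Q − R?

2677872

Bracketing 10 factors into binary products is counted by C_{10−1} = C_9. So P = C_9 = 4862.
Monotone paths in an n×n grid that stay weakly below the diagonal are counted by C_n; here n = 14. So Q = C_14 = 2674440.
A rooted plane tree with 8 edges has 9 nodes, and the count is C_8. So R = C_8 = 1430.
P + Q − R = 4862 + 2674440 − 1430 = 2677872.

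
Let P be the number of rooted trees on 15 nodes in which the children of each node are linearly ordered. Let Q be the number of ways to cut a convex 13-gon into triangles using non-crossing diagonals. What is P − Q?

A rooted plane tree on 15 nodes has 14 edges, and such trees are counted by C_14. So P = C_14 = 2674440.
Triangulations of a convex m-gon are counted by C_{m−2}; with m = 13 this is C_11. So Q = C_11 = 58786.
P − Q = 2674440 − 58786 = 2615654.

2615654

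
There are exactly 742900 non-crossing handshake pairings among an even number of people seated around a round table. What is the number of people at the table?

26

Non-crossing handshake pairings of 2n people are counted by C_n; 742900 = C_13.
So n = 13, and there are 2n = 26 people.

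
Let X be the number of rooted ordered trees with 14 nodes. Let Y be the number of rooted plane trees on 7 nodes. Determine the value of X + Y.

743032

A rooted plane tree on 14 nodes has 13 edges, and such trees are counted by C_13. So X = C_13 = 742900.
A rooted plane tree on 7 nodes has 6 edges, and such trees are counted by C_6. So Y = C_6 = 132.
X + Y = 742900 + 132 = 743032.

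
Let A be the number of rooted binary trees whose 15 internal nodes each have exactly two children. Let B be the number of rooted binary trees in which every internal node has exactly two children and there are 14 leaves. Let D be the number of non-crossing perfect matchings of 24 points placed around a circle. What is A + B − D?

The number of full binary trees on 15 internal nodes is the Catalan number C_15. So A = C_15 = 9694845.
A full binary tree with L leaves has L−1 internal nodes and is counted by C_{L−1}; L = 14 gives C_13. So B = C_13 = 742900.
Non-crossing perfect matchings of 2n points on a circle are counted by C_n; with 24 points, n = 12. So D = C_12 = 208012.
A + B − D = 9694845 + 742900 − 208012 = 10229733.

10229733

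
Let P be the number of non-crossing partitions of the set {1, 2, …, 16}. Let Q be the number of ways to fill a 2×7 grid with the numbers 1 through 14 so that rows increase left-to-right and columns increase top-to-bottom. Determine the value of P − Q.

Non-crossing partitions of an n-element set are counted by C_n; here n = 16. So P = C_16 = 35357670.
Standard Young tableaux of shape 2×n are counted by C_n; here n = 7. So Q = C_7 = 429.
P − Q = 35357670 − 429 = 35357241.

35357241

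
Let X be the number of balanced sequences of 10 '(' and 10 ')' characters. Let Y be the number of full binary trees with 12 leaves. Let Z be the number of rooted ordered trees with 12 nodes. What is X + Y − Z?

A balanced arrangement of 10 bracket pairs is a Dyck word of semilength 10, so the count is C_10. So X = C_10 = 16796.
A full binary tree with L leaves has L−1 internal nodes and is counted by C_{L−1}; L = 12 gives C_11. So Y = C_11 = 58786.
Rooted ordered (plane) trees on m nodes have m−1 edges and are counted by C_{m−1}; m = 12 gives C_11. So Z = C_11 = 58786.
X + Y − Z = 16796 + 58786 − 58786 = 16796.

16796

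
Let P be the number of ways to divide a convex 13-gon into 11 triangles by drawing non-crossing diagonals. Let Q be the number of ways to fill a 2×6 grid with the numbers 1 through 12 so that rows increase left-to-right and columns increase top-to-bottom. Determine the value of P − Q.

The number of triangulations of a 13-gon is the Catalan number C_11 (index = sides − 2). So P = C_11 = 58786.
Standard Young tableaux of shape 2×n are counted by C_n; here n = 6. So Q = C_6 = 132.
P − Q = 58786 − 132 = 58654.

58654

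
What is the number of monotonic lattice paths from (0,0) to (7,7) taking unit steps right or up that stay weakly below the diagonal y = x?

Sub-diagonal monotone paths from (0,0) to (7,7) biject with Dyck paths of semilength 7, giving C_7.
C_7 = C(14,7)/8 = 3432/8 = 429.

429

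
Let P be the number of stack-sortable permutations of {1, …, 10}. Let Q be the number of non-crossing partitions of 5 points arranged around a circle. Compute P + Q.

By Knuth's characterisation, the stack-sortable permutations of length 10 are the 231-avoiders, numbering C_10. So P = C_10 = 16796.
Non-crossing partitions of an n-element set are counted by C_n; here n = 5. So Q = C_5 = 42.
P + Q = 16796 + 42 = 16838.

16838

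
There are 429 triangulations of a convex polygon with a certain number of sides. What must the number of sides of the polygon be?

Triangulations of a convex m-gon are counted by C_{m−2}, and C_7 = 429.
So m − 2 = 7, giving m = 9 sides.

9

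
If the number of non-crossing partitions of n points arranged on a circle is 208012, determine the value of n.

12

Non-crossing partitions of [n] are counted by C_n. Since C_12 = 208012, the index is 12.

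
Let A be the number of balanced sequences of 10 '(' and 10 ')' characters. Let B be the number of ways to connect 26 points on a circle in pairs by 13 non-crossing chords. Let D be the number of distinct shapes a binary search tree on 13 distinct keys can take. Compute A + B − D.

Balanced strings of n pairs of brackets are counted by C_n; here n = 10. So A = C_10 = 16796.
Non-crossing perfect matchings of 2n points on a circle are counted by C_n; with 26 points, n = 13. So B = C_13 = 742900.
Binary trees (left/right distinguished) on n nodes are counted by C_n; here n = 13. So D = C_13 = 742900.
A + B − D = 16796 + 742900 − 742900 = 16796.

16796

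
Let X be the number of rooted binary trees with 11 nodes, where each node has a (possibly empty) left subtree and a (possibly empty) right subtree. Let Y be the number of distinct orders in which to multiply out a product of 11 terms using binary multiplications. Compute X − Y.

41990

There are C_n binary search tree shapes on n keys; with n = 11 that is C_11. So X = C_11 = 58786.
Bracketing 11 factors into binary products is counted by C_{11−1} = C_10. So Y = C_10 = 16796.
X − Y = 58786 − 16796 = 41990.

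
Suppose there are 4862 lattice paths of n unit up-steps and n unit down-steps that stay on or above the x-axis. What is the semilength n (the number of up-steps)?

9

Dyck paths of semilength n are counted by C_n; 4862 = C_9.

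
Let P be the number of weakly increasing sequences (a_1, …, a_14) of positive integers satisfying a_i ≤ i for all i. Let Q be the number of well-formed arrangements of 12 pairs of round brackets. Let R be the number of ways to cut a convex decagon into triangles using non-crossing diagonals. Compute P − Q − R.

Such sub-staircase sequences of length n are counted by C_n; here n = 14. So P = C_14 = 2674440.
With 12 pairs the number of balanced bracket strings is the Catalan number C_12. So Q = C_12 = 208012.
A convex 10-gon is triangulated into 8 triangles, and the number of such triangulations is the Catalan number C_{10−2} = C_8. So R = C_8 = 1430.
P − Q − R = 2674440 − 208012 − 1430 = 2464998.

2464998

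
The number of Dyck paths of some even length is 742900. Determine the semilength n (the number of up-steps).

Dyck paths of semilength n are counted by C_n. Since C_13 = 742900, the index is 13.

13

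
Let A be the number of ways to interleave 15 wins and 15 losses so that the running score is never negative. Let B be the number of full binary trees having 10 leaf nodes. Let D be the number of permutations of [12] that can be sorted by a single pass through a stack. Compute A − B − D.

Reading a vote for the leader as '(' and for the other as ')' turns such a sequence into a balanced string of 15 pairs, so the count is C_15. So A = C_15 = 9694845.
Full binary trees with 10 leaves have 10−1 = 9 internal nodes, so there are C_9 of them. So B = C_9 = 4862.
Stack-sortable permutations are exactly the 231-avoiding ones, counted by C_n; here n = 12. So D = C_12 = 208012.
A − B − D = 9694845 − 4862 − 208012 = 9481971.

9481971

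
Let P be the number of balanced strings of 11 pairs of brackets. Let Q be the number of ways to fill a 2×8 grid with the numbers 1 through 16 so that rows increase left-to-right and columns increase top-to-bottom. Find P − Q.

57356

A balanced arrangement of 11 bracket pairs is a Dyck word of semilength 11, so the count is C_11. So P = C_11 = 58786.
By the hook-length formula (or a Dyck-path bijection), SYT of shape 2×8 number C_8. So Q = C_8 = 1430.
P − Q = 58786 − 1430 = 57356.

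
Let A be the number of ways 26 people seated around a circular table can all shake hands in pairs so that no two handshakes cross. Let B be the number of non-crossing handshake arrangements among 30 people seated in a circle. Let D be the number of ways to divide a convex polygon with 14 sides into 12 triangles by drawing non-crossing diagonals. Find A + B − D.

With 26 = 2·13 people, non-crossing handshake pairings are non-crossing perfect matchings on a circle, counted by C_13. So A = C_13 = 742900.
With 30 = 2·15 people, non-crossing handshake pairings are non-crossing perfect matchings on a circle, counted by C_15. So B = C_15 = 9694845.
Triangulations of a convex m-gon are counted by C_{m−2}; with m = 14 this is C_12. So D = C_12 = 208012.
A + B − D = 742900 + 9694845 − 208012 = 10229733.

10229733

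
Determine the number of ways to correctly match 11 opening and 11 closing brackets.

A balanced arrangement of 11 bracket pairs is a Dyck word of semilength 11, so the count is C_11.
C_11 = C(22,11)/12 = 705432/12 = 58786.

58786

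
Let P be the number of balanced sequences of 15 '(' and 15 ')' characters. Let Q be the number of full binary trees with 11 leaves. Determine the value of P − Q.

A balanced arrangement of 15 bracket pairs is a Dyck word of semilength 15, so the count is C_15. So P = C_15 = 9694845.
A full binary tree with L leaves has L−1 internal nodes and is counted by C_{L−1}; L = 11 gives C_10. So Q = C_10 = 16796.
P − Q = 9694845 − 16796 = 9678049.

9678049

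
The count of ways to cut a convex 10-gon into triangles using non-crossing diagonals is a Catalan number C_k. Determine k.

8

A convex 10-gon is triangulated into 8 triangles, and the number of such triangulations is the Catalan number C_{10−2} = C_8.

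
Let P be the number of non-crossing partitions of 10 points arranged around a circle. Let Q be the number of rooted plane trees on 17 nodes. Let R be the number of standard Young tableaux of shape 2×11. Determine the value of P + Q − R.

35315680

Non-crossing partitions of an n-element set are counted by C_n; here n = 10. So P = C_10 = 16796.
Rooted ordered (plane) trees on m nodes have m−1 edges and are counted by C_{m−1}; m = 17 gives C_16. So Q = C_16 = 35357670.
Standard Young tableaux of shape 2×n are counted by C_n; here n = 11. So R = C_11 = 58786.
P + Q − R = 16796 + 35357670 − 58786 = 35315680.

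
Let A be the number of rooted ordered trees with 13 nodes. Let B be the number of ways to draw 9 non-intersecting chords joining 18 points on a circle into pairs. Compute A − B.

A rooted plane tree on 13 nodes has 12 edges, and such trees are counted by C_12. So A = C_12 = 208012.
Pairing 18 circle points by 9 non-crossing chords gives C_9 matchings. So B = C_9 = 4862.
A − B = 208012 − 4862 = 203150.

203150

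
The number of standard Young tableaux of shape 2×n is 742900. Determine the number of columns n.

13

Standard Young tableaux of shape 2×n are counted by C_n. Since C_13 = 742900, the index is 13.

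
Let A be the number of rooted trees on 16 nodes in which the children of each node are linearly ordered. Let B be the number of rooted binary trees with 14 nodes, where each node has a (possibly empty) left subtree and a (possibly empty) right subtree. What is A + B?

12369285

A rooted plane tree on 16 nodes has 15 edges, and such trees are counted by C_15. So A = C_15 = 9694845.
Binary trees (left/right distinguished) on n nodes are counted by C_n; here n = 14. So B = C_14 = 2674440.
A + B = 9694845 + 2674440 = 12369285.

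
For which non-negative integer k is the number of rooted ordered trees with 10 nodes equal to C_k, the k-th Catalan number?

9

Rooted ordered (plane) trees on m nodes have m−1 edges and are counted by C_{m−1}; m = 10 gives C_9.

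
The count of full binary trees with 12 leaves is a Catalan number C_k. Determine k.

11

Full binary trees with 12 leaves have 12−1 = 11 internal nodes, so there are C_11 of them.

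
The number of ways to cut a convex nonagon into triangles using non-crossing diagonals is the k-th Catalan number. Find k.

A convex 9-gon is triangulated into 7 triangles, and the number of such triangulations is the Catalan number C_{9−2} = C_7.

7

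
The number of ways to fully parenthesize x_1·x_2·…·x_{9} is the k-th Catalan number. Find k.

Bracketing 9 factors into binary products is counted by C_{9−1} = C_8.

8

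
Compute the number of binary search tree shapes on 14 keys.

2674440

There are C_n binary search tree shapes on n keys; with n = 14 that is C_14.
C_14 = C_13 · 2(2·13+1)/(13+2) = 742900 · 54/15 = 2674440.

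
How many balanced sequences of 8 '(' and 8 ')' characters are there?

With 8 pairs the number of balanced bracket strings is the Catalan number C_8.
C_8 = C(16,8)/9 = 12870/9 = 1430.

1430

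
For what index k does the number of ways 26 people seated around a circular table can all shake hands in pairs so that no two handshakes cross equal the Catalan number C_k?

With 26 = 2·13 people, non-crossing handshake pairings are non-crossing perfect matchings on a circle, counted by C_13.

13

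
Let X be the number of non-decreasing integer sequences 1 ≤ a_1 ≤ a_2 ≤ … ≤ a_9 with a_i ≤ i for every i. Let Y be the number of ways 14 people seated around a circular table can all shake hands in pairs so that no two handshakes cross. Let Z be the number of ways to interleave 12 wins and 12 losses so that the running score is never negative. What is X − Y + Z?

Such sub-staircase sequences of length n are counted by C_n; here n = 9. So X = C_9 = 4862.
Non-crossing handshake pairings of 2n people are counted by C_n; 14 people gives n = 7. So Y = C_7 = 429.
Ballot sequences with n votes each where one side never trails are Dyck words, counted by C_n; here n = 12. So Z = C_12 = 208012.
X − Y + Z = 4862 − 429 + 208012 = 212445.

212445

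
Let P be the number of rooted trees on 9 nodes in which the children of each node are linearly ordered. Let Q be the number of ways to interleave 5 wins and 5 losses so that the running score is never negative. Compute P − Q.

Rooted ordered (plane) trees on m nodes have m−1 edges and are counted by C_{m−1}; m = 9 gives C_8. So P = C_8 = 1430.
Ballot sequences with n votes each where one side never trails are Dyck words, counted by C_n; here n = 5. So Q = C_5 = 42.
P − Q = 1430 − 42 = 1388.

1388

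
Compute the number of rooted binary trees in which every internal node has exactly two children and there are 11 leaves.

16796

Full binary trees with 11 leaves have 11−1 = 10 internal nodes, so there are C_10 of them.
C_10 = C(20,10)/11 = 184756/11 = 16796.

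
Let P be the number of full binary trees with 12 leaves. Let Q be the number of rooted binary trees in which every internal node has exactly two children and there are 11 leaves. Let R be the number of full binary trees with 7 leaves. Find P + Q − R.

75450

Full binary trees with 12 leaves have 12−1 = 11 internal nodes, so there are C_11 of them. So P = C_11 = 58786.
Full binary trees with 11 leaves have 11−1 = 10 internal nodes, so there are C_10 of them. So Q = C_10 = 16796.
A full binary tree with L leaves has L−1 internal nodes and is counted by C_{L−1}; L = 7 gives C_6. So R = C_6 = 132.
P + Q − R = 58786 + 16796 − 132 = 75450.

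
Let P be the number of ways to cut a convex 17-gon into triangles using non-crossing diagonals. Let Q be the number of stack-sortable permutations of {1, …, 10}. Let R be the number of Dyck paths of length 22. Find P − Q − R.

9619263

Triangulations of a convex m-gon are counted by C_{m−2}; with m = 17 this is C_15. So P = C_15 = 9694845.
Stack-sortable permutations are exactly the 231-avoiding ones, counted by C_n; here n = 10. So Q = C_10 = 16796.
Paths of 11 up- and 11 down-steps that never dip below the axis are Dyck paths; their count is C_11. So R = C_11 = 58786.
P − Q − R = 9694845 − 16796 − 58786 = 9619263.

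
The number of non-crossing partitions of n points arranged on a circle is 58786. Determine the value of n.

11

Non-crossing partitions of [n] are counted by C_n. The Catalan number equal to 58786 is C_11.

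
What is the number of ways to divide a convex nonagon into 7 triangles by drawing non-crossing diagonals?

A convex 9-gon is triangulated into 7 triangles, and the number of such triangulations is the Catalan number C_{9−2} = C_7.
C_7 = C(14,7)/8 = 3432/8 = 429.

429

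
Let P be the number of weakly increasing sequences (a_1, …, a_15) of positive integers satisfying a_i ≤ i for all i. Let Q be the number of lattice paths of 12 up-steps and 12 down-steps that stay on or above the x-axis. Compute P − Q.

Such sub-staircase sequences of length n are counted by C_n; here n = 15. So P = C_15 = 9694845.
Dyck paths of semilength n (length 2n) are counted by C_n; here n = 12. So Q = C_12 = 208012.
P − Q = 9694845 − 208012 = 9486833.

9486833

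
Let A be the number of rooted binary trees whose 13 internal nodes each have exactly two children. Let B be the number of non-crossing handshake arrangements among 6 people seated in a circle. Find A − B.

The number of full binary trees on 13 internal nodes is the Catalan number C_13. So A = C_13 = 742900.
Non-crossing handshake pairings of 2n people are counted by C_n; 6 people gives n = 3. So B = C_3 = 5.
A − B = 742900 − 5 = 742895.

742895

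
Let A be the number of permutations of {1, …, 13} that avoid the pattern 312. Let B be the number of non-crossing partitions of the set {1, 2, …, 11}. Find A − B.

684114

For any fixed pattern of length 3, the pattern-avoiding permutations of [13] number C_13. So A = C_13 = 742900.
The non-crossing partitions of [11] form a lattice of size C_11. So B = C_11 = 58786.
A − B = 742900 − 58786 = 684114.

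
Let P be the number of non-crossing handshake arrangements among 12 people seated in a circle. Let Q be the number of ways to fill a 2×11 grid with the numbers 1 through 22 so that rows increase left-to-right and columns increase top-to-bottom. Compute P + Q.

58918

Non-crossing handshake pairings of 2n people are counted by C_n; 12 people gives n = 6. So P = C_6 = 132.
By the hook-length formula (or a Dyck-path bijection), SYT of shape 2×11 number C_11. So Q = C_11 = 58786.
P + Q = 132 + 58786 = 58918.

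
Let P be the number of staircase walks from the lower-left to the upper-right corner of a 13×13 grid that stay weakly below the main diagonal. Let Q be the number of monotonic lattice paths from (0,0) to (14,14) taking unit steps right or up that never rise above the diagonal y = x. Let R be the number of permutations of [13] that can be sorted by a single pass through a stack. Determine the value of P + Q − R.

Sub-diagonal monotone paths from (0,0) to (13,13) biject with Dyck paths of semilength 13, giving C_13. So P = C_13 = 742900.
Sub-diagonal monotone paths from (0,0) to (14,14) biject with Dyck paths of semilength 14, giving C_14. So Q = C_14 = 2674440.
Stack-sortable permutations are exactly the 231-avoiding ones, counted by C_n; here n = 13. So R = C_13 = 742900.
P + Q − R = 742900 + 2674440 − 742900 = 2674440.

2674440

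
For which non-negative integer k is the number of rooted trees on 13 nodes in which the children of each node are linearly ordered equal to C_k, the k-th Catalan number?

Rooted ordered (plane) trees on m nodes have m−1 edges and are counted by C_{m−1}; m = 13 gives C_12.

12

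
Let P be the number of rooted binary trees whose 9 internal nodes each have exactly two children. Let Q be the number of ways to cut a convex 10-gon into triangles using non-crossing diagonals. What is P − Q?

3432

Full binary trees with n internal nodes are counted by C_n; here n = 9. So P = C_9 = 4862.
Triangulations of a convex m-gon are counted by C_{m−2}; with m = 10 this is C_8. So Q = C_8 = 1430.
P − Q = 4862 − 1430 = 3432.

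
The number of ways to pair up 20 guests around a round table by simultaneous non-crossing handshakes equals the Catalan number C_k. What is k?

Non-crossing handshake pairings of 2n people are counted by C_n; 20 people gives n = 10.

10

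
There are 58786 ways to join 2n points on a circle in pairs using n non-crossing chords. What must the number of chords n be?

11

Non-crossing pairings of 2n points on a circle are counted by C_n; 58786 = C_11.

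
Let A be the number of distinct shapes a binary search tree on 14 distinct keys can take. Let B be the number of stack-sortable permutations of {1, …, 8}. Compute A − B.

2673010

Binary trees (left/right distinguished) on n nodes are counted by C_n; here n = 14. So A = C_14 = 2674440.
By Knuth's characterisation, the stack-sortable permutations of length 8 are the 231-avoiders, numbering C_8. So B = C_8 = 1430.
A − B = 2674440 − 1430 = 2673010.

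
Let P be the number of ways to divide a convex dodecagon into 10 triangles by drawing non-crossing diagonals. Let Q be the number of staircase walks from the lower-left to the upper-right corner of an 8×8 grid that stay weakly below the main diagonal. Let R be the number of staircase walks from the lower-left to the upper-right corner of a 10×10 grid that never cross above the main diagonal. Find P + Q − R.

1430

A convex 12-gon is triangulated into 10 triangles, and the number of such triangulations is the Catalan number C_{12−2} = C_10. So P = C_10 = 16796.
Sub-diagonal monotone paths from (0,0) to (8,8) biject with Dyck paths of semilength 8, giving C_8. So Q = C_8 = 1430.
Sub-diagonal monotone paths from (0,0) to (10,10) biject with Dyck paths of semilength 10, giving C_10. So R = C_10 = 16796.
P + Q − R = 16796 + 1430 − 16796 = 1430.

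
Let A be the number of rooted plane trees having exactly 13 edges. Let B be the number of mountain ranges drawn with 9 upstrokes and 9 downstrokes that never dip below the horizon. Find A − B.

738038

Rooted ordered trees with n edges are counted by C_n; here n = 13. So A = C_13 = 742900.
Dyck paths of semilength n (length 2n) are counted by C_n; here n = 9. So B = C_9 = 4862.
A − B = 742900 − 4862 = 738038.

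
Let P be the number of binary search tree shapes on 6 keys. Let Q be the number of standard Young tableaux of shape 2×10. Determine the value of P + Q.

16928

Rooted binary trees with 6 nodes (each child slot possibly empty) number C_6. So P = C_6 = 132.
Standard Young tableaux of shape 2×n are counted by C_n; here n = 10. So Q = C_10 = 16796.
P + Q = 132 + 16796 = 16928.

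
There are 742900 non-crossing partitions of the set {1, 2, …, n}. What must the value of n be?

Non-crossing partitions of [n] are counted by C_n. The Catalan number equal to 742900 is C_13.

13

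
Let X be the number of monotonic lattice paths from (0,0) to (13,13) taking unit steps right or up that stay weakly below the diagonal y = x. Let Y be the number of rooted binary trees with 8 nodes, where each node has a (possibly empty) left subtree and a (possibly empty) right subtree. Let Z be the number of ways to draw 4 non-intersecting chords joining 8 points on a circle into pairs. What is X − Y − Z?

Sub-diagonal monotone paths from (0,0) to (13,13) biject with Dyck paths of semilength 13, giving C_13. So X = C_13 = 742900.
Binary trees (left/right distinguished) on n nodes are counted by C_n; here n = 8. So Y = C_8 = 1430.
Non-crossing perfect matchings of 2n points on a circle are counted by C_n; with 8 points, n = 4. So Z = C_4 = 14.
X − Y − Z = 742900 − 1430 − 14 = 741456.

741456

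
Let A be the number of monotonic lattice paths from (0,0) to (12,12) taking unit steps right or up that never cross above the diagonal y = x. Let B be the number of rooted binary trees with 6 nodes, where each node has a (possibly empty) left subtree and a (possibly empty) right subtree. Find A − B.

Monotone paths in an n×n grid that stay weakly below the diagonal are counted by C_n; here n = 12. So A = C_12 = 208012.
Rooted binary trees with 6 nodes (each child slot possibly empty) number C_6. So B = C_6 = 132.
A − B = 208012 − 132 = 207880.

207880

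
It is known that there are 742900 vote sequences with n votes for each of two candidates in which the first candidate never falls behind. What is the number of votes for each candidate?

Such ballot sequences with n votes each are counted by C_n. The Catalan number equal to 742900 is C_13.

13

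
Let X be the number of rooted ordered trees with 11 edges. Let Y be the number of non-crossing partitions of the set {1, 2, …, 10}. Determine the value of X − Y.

41990

Rooted ordered trees with n edges are counted by C_n; here n = 11. So X = C_11 = 58786.
Non-crossing partitions of an n-element set are counted by C_n; here n = 10. So Y = C_10 = 16796.
X − Y = 58786 − 16796 = 41990.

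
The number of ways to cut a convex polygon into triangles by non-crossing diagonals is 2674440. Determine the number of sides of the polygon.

16

Triangulations of a convex m-gon are counted by C_{m−2}, and C_14 = 2674440.
So m − 2 = 14, giving m = 16 sides.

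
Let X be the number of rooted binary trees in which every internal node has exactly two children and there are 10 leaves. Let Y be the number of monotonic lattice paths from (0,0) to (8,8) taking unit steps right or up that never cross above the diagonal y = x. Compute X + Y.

6292

A full binary tree with L leaves has L−1 internal nodes and is counted by C_{L−1}; L = 10 gives C_9. So X = C_9 = 4862.
Monotone paths in an n×n grid that stay weakly below the diagonal are counted by C_n; here n = 8. So Y = C_8 = 1430.
X + Y = 4862 + 1430 = 6292.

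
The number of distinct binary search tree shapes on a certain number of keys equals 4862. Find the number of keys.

9

Binary search tree shapes on n keys are counted by C_n. Since C_9 = 4862, the index is 9.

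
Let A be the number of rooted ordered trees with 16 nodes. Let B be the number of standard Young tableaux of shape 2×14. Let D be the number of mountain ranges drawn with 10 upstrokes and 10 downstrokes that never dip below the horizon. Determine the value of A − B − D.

A rooted plane tree on 16 nodes has 15 edges, and such trees are counted by C_15. So A = C_15 = 9694845.
Standard Young tableaux of shape 2×n are counted by C_n; here n = 14. So B = C_14 = 2674440.
Dyck paths of semilength n (length 2n) are counted by C_n; here n = 10. So D = C_10 = 16796.
A − B − D = 9694845 − 2674440 − 16796 = 7003609.

7003609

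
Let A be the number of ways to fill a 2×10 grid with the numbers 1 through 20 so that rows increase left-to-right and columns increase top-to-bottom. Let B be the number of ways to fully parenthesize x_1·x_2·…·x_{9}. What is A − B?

By the hook-length formula (or a Dyck-path bijection), SYT of shape 2×10 number C_10. So A = C_10 = 16796.
Parenthesizations of m factors correspond to full binary trees with m leaves, counted by C_{m−1}; m = 9 gives C_8. So B = C_8 = 1430.
A − B = 16796 − 1430 = 15366.

15366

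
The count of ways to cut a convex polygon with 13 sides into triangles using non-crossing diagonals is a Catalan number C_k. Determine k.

Triangulations of a convex m-gon are counted by C_{m−2}; with m = 13 this is C_11.

11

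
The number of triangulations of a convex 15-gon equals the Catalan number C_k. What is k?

Triangulations of a convex m-gon are counted by C_{m−2}; with m = 15 this is C_13.

13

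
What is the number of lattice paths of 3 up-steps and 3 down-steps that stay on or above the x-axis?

A Dyck path with 3 up-steps and 3 down-steps has semilength 3, so there are C_3 of them.
C_3 = 5.

5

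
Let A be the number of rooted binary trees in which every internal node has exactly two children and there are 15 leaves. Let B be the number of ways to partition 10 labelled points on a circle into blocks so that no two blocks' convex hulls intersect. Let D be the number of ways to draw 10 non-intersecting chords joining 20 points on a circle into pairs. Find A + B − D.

2674440

A full binary tree with L leaves has L−1 internal nodes and is counted by C_{L−1}; L = 15 gives C_14. So A = C_14 = 2674440.
The non-crossing partitions of [10] form a lattice of size C_10. So B = C_10 = 16796.
Non-crossing perfect matchings of 2n points on a circle are counted by C_n; with 20 points, n = 10. So D = C_10 = 16796.
A + B − D = 2674440 + 16796 − 16796 = 2674440.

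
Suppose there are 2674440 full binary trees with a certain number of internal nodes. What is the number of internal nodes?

14

Full binary trees with n internal nodes are counted by C_n. The Catalan number equal to 2674440 is C_14.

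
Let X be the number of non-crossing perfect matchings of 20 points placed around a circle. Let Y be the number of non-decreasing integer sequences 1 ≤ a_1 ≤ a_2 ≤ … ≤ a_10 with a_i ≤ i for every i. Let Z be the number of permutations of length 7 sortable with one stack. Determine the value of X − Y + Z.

Pairing 20 circle points by 10 non-crossing chords gives C_10 matchings. So X = C_10 = 16796.
Such sub-staircase sequences of length n are counted by C_n; here n = 10. So Y = C_10 = 16796.
Stack-sortable permutations are exactly the 231-avoiding ones, counted by C_n; here n = 7. So Z = C_7 = 429.
X − Y + Z = 16796 − 16796 + 429 = 429.

429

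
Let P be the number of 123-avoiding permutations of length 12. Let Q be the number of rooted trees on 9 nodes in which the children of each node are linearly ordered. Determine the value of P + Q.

Permutations of [n] avoiding any single length-3 pattern are counted by C_n; here n = 12. So P = C_12 = 208012.
A rooted plane tree on 9 nodes has 8 edges, and such trees are counted by C_8. So Q = C_8 = 1430.
P + Q = 208012 + 1430 = 209442.

209442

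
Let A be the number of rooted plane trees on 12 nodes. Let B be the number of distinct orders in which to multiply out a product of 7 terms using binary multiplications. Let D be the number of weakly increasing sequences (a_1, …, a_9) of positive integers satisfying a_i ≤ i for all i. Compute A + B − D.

54056

Rooted ordered (plane) trees on m nodes have m−1 edges and are counted by C_{m−1}; m = 12 gives C_11. So A = C_11 = 58786.
Bracketing 7 factors into binary products is counted by C_{7−1} = C_6. So B = C_6 = 132.
Such sub-staircase sequences of length n are counted by C_n; here n = 9. So D = C_9 = 4862.
A + B − D = 58786 + 132 − 4862 = 54056.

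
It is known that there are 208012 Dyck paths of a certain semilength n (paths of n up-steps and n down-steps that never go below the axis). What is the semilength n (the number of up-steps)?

Dyck paths of semilength n are counted by C_n, and C_12 = 208012.

12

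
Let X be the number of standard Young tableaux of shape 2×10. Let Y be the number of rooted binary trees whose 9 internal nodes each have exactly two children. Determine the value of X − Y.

Standard Young tableaux of shape 2×n are counted by C_n; here n = 10. So X = C_10 = 16796.
The number of full binary trees on 9 internal nodes is the Catalan number C_9. So Y = C_9 = 4862.
X − Y = 16796 − 4862 = 11934.

11934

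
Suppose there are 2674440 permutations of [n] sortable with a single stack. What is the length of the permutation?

14

Stack-sortable permutations of [n] are counted by C_n. The Catalan number equal to 2674440 is C_14.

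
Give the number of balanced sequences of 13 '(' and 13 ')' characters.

742900

Balanced strings of n pairs of brackets are counted by C_n; here n = 13.
C_13 = C(26,13)/14 = 10400600/14 = 742900.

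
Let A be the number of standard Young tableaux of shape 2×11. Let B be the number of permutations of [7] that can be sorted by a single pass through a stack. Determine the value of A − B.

Standard Young tableaux of shape 2×n are counted by C_n; here n = 11. So A = C_11 = 58786.
By Knuth's characterisation, the stack-sortable permutations of length 7 are the 231-avoiders, numbering C_7. So B = C_7 = 429.
A − B = 58786 − 429 = 58357.

58357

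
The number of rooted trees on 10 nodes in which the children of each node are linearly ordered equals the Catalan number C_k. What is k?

9

A rooted plane tree on 10 nodes has 9 edges, and such trees are counted by C_9.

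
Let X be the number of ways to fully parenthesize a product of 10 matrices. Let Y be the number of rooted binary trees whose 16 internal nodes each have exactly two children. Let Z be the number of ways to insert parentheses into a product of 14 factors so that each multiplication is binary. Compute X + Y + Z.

36105432

Parenthesizations of m factors correspond to full binary trees with m leaves, counted by C_{m−1}; m = 10 gives C_9. So X = C_9 = 4862.
The number of full binary trees on 16 internal nodes is the Catalan number C_16. So Y = C_16 = 35357670.
Bracketing 14 factors into binary products is counted by C_{14−1} = C_13. So Z = C_13 = 742900.
X + Y + Z = 4862 + 35357670 + 742900 = 36105432.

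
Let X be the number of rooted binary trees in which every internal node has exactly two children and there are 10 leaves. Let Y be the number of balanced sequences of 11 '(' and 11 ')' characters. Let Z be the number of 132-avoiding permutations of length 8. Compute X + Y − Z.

62218

Full binary trees with 10 leaves have 10−1 = 9 internal nodes, so there are C_9 of them. So X = C_9 = 4862.
A balanced arrangement of 11 bracket pairs is a Dyck word of semilength 11, so the count is C_11. So Y = C_11 = 58786.
For any fixed pattern of length 3, the pattern-avoiding permutations of [8] number C_8. So Z = C_8 = 1430.
X + Y − Z = 4862 + 58786 − 1430 = 62218.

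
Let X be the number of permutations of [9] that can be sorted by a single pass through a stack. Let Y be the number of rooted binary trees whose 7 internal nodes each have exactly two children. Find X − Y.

4433

Stack-sortable permutations are exactly the 231-avoiding ones, counted by C_n; here n = 9. So X = C_9 = 4862.
Full binary trees with n internal nodes are counted by C_n; here n = 7. So Y = C_7 = 429.
X − Y = 4862 − 429 = 4433.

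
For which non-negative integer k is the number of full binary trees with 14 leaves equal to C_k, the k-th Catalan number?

Full binary trees with 14 leaves have 14−1 = 13 internal nodes, so there are C_13 of them.

13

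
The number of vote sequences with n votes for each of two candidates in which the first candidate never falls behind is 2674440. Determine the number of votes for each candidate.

14

Such ballot sequences with n votes each are counted by C_n, and C_14 = 2674440.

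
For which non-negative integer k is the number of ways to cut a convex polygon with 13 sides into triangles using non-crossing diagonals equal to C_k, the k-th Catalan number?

11

The number of triangulations of a 13-gon is the Catalan number C_11 (index = sides − 2).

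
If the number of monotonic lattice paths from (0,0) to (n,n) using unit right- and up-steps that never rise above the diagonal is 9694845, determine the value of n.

Such diagonal-avoiding paths in an n×n grid are counted by C_n; 9694845 = C_15.

15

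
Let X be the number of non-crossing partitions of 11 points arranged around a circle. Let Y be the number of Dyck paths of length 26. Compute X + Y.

The non-crossing partitions of [11] form a lattice of size C_11. So X = C_11 = 58786.
Dyck paths of semilength n (length 2n) are counted by C_n; here n = 13. So Y = C_13 = 742900.
X + Y = 58786 + 742900 = 801686.

801686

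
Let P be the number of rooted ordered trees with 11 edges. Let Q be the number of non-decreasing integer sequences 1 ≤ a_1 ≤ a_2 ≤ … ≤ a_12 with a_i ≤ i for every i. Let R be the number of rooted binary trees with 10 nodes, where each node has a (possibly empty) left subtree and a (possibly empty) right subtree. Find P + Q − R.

250002

A rooted plane tree with 11 edges has 12 nodes, and the count is C_11. So P = C_11 = 58786.
Such sub-staircase sequences of length n are counted by C_n; here n = 12. So Q = C_12 = 208012.
Rooted binary trees with 10 nodes (each child slot possibly empty) number C_10. So R = C_10 = 16796.
P + Q − R = 58786 + 208012 − 16796 = 250002.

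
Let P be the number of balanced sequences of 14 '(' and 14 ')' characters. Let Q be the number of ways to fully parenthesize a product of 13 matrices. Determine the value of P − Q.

2466428

With 14 pairs the number of balanced bracket strings is the Catalan number C_14. So P = C_14 = 2674440.
Bracketing 13 factors into binary products is counted by C_{13−1} = C_12. So Q = C_12 = 208012.
P − Q = 2674440 − 208012 = 2466428.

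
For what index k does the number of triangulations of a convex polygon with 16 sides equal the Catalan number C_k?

14

Triangulations of a convex m-gon are counted by C_{m−2}; with m = 16 this is C_14.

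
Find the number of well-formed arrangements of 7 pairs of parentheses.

429

Balanced strings of n pairs of brackets are counted by C_n; here n = 7.
C_7 = C(14,7)/8 = 3432/8 = 429.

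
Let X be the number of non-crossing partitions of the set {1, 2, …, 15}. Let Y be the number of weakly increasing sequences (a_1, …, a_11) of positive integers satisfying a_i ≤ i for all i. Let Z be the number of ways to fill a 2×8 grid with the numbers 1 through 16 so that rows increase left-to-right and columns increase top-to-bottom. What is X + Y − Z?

9752201

The non-crossing partitions of [15] form a lattice of size C_15. So X = C_15 = 9694845.
Weakly increasing sequences with a_i ≤ i biject with Dyck paths of semilength 11, so there are C_11. So Y = C_11 = 58786.
By the hook-length formula (or a Dyck-path bijection), SYT of shape 2×8 number C_8. So Z = C_8 = 1430.
X + Y − Z = 9694845 + 58786 − 1430 = 9752201.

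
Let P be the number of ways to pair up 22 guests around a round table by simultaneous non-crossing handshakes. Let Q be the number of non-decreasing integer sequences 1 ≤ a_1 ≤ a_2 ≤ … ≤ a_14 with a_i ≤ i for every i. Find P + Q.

2733226

With 22 = 2·11 people, non-crossing handshake pairings are non-crossing perfect matchings on a circle, counted by C_11. So P = C_11 = 58786.
Weakly increasing sequences with a_i ≤ i biject with Dyck paths of semilength 14, so there are C_14. So Q = C_14 = 2674440.
P + Q = 58786 + 2674440 = 2733226.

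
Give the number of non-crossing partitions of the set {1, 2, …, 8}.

The non-crossing partitions of [8] form a lattice of size C_8.
C_8 = 1430.

1430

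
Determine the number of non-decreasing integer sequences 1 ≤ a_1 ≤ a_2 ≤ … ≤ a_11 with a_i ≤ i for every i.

58786

Such sub-staircase sequences of length n are counted by C_n; here n = 11.
C_11 = C_10 · 2(2·10+1)/(10+2) = 16796 · 42/12 = 58786.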